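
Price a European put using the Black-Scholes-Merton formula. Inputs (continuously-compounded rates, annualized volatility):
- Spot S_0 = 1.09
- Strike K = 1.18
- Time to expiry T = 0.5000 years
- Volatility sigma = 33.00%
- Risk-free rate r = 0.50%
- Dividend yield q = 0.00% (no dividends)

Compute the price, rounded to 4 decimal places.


d1 = (ln(S/K) + (r - q + 0.5*sigma^2) * T) / (sigma * sqrt(T)) = -0.21261091
d2 = d1 - sigma * sqrt(T) = -0.44595614
exp(-rT) = 0.99750312; exp(-qT) = 1.00000000
P = K * exp(-rT) * N(-d2) - S_0 * exp(-qT) * N(-d1)
N(-d1) = 0.58418477; N(-d2) = 0.67218554
P = 1.1800 * 0.99750312 * 0.67218554 - 1.0900 * 1.00000000 * 0.58418477 = 0.1544

Answer: Price = 0.1544


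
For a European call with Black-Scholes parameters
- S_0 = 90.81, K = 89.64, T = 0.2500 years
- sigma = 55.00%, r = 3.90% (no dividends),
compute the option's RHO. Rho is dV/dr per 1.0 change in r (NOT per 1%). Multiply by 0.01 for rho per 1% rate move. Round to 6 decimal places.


d1 = 0.2201100464; d2 = -0.0548899536
phi(d1) = 0.3893943290; exp(-qT) = 1.0000000000; exp(-rT) = 0.9902973771
N(d2) = 0.4781130679
Rho = K*T*exp(-rT)*N(d2) = 89.6400 * 0.2500 * 0.9902973771 * 0.4781130679 = 10.610555

Answer: Rho = 10.610555


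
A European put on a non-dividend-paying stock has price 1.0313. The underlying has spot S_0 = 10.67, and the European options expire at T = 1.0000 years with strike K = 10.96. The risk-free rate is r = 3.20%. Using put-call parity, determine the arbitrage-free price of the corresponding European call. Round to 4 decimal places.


Put-call parity: C - P = S_0 * exp(-qT) - K * exp(-rT).
S_0 * exp(-qT) = 10.6700 * 1.00000000 = 10.67000000
K * exp(-rT) = 10.9600 * 0.96850658 = 10.61483214
C = P + S*exp(-qT) - K*exp(-rT)
C = 1.0313 + 10.67000000 - 10.61483214 = 1.0865

Answer: Call price = 1.0865


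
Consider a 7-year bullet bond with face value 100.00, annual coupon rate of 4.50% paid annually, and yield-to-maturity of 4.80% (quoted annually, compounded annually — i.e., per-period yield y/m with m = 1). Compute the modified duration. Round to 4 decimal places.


Answer: Modified duration = 5.8675

Derivation:
Coupon per period c = face * coupon_rate / m = 4.500000
Periods per year m = 1; per-period yield y/m = 0.048000
Number of cashflows N = 7
Cashflows (t years, CF_t, discount factor 1/(1+y/m)^(m*t), PV):
  t = 1.0000: CF_t = 4.500000, DF = 0.954198, PV = 4.293893
  t = 2.0000: CF_t = 4.500000, DF = 0.910495, PV = 4.097226
  t = 3.0000: CF_t = 4.500000, DF = 0.868793, PV = 3.909567
  t = 4.0000: CF_t = 4.500000, DF = 0.829001, PV = 3.730503
  t = 5.0000: CF_t = 4.500000, DF = 0.791031, PV = 3.559640
  t = 6.0000: CF_t = 4.500000, DF = 0.754801, PV = 3.396603
  t = 7.0000: CF_t = 104.500000, DF = 0.720230, PV = 75.264003
Price P = sum_t PV_t = 98.251436
First compute Macaulay numerator sum_t t * PV_t:
  t * PV_t at t = 1.0000: 4.293893
  t * PV_t at t = 2.0000: 8.194453
  t * PV_t at t = 3.0000: 11.728701
  t * PV_t at t = 4.0000: 14.922012
  t * PV_t at t = 5.0000: 17.798201
  t * PV_t at t = 6.0000: 20.379619
  t * PV_t at t = 7.0000: 526.848020
Macaulay duration D = 604.164898 / 98.251436 = 6.149171
Modified duration = D / (1 + y/m) = 6.149171 / (1 + 0.048000) = 5.867530


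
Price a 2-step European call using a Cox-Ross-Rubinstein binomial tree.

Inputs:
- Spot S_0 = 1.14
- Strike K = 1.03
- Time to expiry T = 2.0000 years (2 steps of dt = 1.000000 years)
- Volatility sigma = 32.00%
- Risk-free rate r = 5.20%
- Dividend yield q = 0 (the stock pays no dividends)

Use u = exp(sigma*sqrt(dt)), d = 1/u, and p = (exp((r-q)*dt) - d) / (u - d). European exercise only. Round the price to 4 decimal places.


dt = T/N = 1.000000
u = exp(sigma*sqrt(dt)) = 1.377128; d = 1/u = 0.726149
p = (exp((r-q)*dt) - d) / (u - d) = 0.502669
Discount per step: exp(-r*dt) = 0.949329
Stock lattice S(k, i) with i counting down-moves:
  k=0: S(0,0) = 1.1400
  k=1: S(1,0) = 1.5699; S(1,1) = 0.8278
  k=2: S(2,0) = 2.1620; S(2,1) = 1.1400; S(2,2) = 0.6011
Terminal payoffs V(N, i) = max(S_T - K, 0):
  V(2,0) = 1.131988; V(2,1) = 0.110000; V(2,2) = 0.000000
Backward induction: V(k, i) = exp(-r*dt) * [p * V(k+1, i) + (1-p) * V(k+1, i+1)].
  V(1,0) = exp(-r*dt) * [p*1.131988 + (1-p)*0.110000] = 0.592117
  V(1,1) = exp(-r*dt) * [p*0.110000 + (1-p)*0.000000] = 0.052492
  V(0,0) = exp(-r*dt) * [p*0.592117 + (1-p)*0.052492] = 0.307340

Answer: Price = V(0,0) = 0.3073


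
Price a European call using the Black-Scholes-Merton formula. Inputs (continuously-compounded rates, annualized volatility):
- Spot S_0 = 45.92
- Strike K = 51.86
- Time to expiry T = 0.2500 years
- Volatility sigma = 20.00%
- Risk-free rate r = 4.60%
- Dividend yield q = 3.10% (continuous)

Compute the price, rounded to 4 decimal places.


d1 = (ln(S/K) + (r - q + 0.5*sigma^2) * T) / (sigma * sqrt(T)) = -1.12897028
d2 = d1 - sigma * sqrt(T) = -1.22897028
exp(-rT) = 0.98856587; exp(-qT) = 0.99227995
C = S_0 * exp(-qT) * N(d1) - K * exp(-rT) * N(d2)
N(d1) = 0.12945519; N(d2) = 0.10954147
C = 45.9200 * 0.99227995 * 0.12945519 - 51.8600 * 0.98856587 * 0.10954147 = 0.2828

Answer: Price = 0.2828


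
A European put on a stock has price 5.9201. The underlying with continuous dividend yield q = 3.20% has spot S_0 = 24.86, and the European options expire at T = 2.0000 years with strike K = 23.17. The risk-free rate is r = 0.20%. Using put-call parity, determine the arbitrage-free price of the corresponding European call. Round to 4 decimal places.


Put-call parity: C - P = S_0 * exp(-qT) - K * exp(-rT).
S_0 * exp(-qT) = 24.8600 * 0.93800500 = 23.31880429
K * exp(-rT) = 23.1700 * 0.99600799 = 23.07750511
C = P + S*exp(-qT) - K*exp(-rT)
C = 5.9201 + 23.31880429 - 23.07750511 = 6.1614

Answer: Call price = 6.1614


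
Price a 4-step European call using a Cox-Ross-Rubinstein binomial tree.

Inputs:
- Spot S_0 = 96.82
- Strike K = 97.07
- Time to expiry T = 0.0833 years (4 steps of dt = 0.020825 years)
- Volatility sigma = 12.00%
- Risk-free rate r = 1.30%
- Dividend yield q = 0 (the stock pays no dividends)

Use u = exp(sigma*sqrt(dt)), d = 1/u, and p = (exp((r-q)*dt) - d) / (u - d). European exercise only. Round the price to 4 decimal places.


Answer: Price = V(0,0) = 1.2304

Derivation:
dt = T/N = 0.020825
u = exp(sigma*sqrt(dt)) = 1.017468; d = 1/u = 0.982832
p = (exp((r-q)*dt) - d) / (u - d) = 0.503488
Discount per step: exp(-r*dt) = 0.999729
Stock lattice S(k, i) with i counting down-moves:
  k=0: S(0,0) = 96.8200
  k=1: S(1,0) = 98.5112; S(1,1) = 95.1578
  k=2: S(2,0) = 100.2320; S(2,1) = 96.8200; S(2,2) = 93.5241
  k=3: S(3,0) = 101.9829; S(3,1) = 98.5112; S(3,2) = 95.1578; S(3,3) = 91.9185
  k=4: S(4,0) = 103.7643; S(4,1) = 100.2320; S(4,2) = 96.8200; S(4,3) = 93.5241; S(4,4) = 90.3405
Terminal payoffs V(N, i) = max(S_T - K, 0):
  V(4,0) = 6.694277; V(4,1) = 3.162017; V(4,2) = 0.000000; V(4,3) = 0.000000; V(4,4) = 0.000000
Backward induction: V(k, i) = exp(-r*dt) * [p * V(k+1, i) + (1-p) * V(k+1, i+1)].
  V(3,0) = exp(-r*dt) * [p*6.694277 + (1-p)*3.162017] = 4.939131
  V(3,1) = exp(-r*dt) * [p*3.162017 + (1-p)*0.000000] = 1.591608
  V(3,2) = exp(-r*dt) * [p*0.000000 + (1-p)*0.000000] = 0.000000
  V(3,3) = exp(-r*dt) * [p*0.000000 + (1-p)*0.000000] = 0.000000
  V(2,0) = exp(-r*dt) * [p*4.939131 + (1-p)*1.591608] = 3.276159
  V(2,1) = exp(-r*dt) * [p*1.591608 + (1-p)*0.000000] = 0.801139
  V(2,2) = exp(-r*dt) * [p*0.000000 + (1-p)*0.000000] = 0.000000
  V(1,0) = exp(-r*dt) * [p*3.276159 + (1-p)*0.801139] = 2.046728
  V(1,1) = exp(-r*dt) * [p*0.801139 + (1-p)*0.000000] = 0.403255
  V(0,0) = exp(-r*dt) * [p*2.046728 + (1-p)*0.403255] = 1.230391


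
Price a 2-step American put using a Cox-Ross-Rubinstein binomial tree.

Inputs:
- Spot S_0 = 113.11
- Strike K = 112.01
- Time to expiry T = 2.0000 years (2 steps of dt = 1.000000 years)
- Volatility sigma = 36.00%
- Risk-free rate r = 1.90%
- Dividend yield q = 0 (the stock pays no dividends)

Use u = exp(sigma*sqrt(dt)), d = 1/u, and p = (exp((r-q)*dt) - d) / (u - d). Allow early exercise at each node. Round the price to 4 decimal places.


Answer: Price = V(0,0) = 18.2812

Derivation:
dt = T/N = 1.000000
u = exp(sigma*sqrt(dt)) = 1.433329; d = 1/u = 0.697676
p = (exp((r-q)*dt) - d) / (u - d) = 0.437034
Discount per step: exp(-r*dt) = 0.981179
Stock lattice S(k, i) with i counting down-moves:
  k=0: S(0,0) = 113.1100
  k=1: S(1,0) = 162.1239; S(1,1) = 78.9142
  k=2: S(2,0) = 232.3769; S(2,1) = 113.1100; S(2,2) = 55.0565
Terminal payoffs V(N, i) = max(K - S_T, 0):
  V(2,0) = 0.000000; V(2,1) = 0.000000; V(2,2) = 56.953452
Backward induction: V(k, i) = exp(-r*dt) * [p * V(k+1, i) + (1-p) * V(k+1, i+1)]; then take max(V_cont, immediate exercise) for American.
  V(1,0) = exp(-r*dt) * [p*0.000000 + (1-p)*0.000000] = 0.000000; exercise = 0.000000; V(1,0) = max -> 0.000000
  V(1,1) = exp(-r*dt) * [p*0.000000 + (1-p)*56.953452] = 31.459421; exercise = 33.095831; V(1,1) = max -> 33.095831
  V(0,0) = exp(-r*dt) * [p*0.000000 + (1-p)*33.095831] = 18.281169; exercise = 0.000000; V(0,0) = max -> 18.281169


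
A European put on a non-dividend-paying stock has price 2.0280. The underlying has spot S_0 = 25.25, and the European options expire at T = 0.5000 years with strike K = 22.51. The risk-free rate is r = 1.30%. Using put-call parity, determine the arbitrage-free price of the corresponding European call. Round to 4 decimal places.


Answer: Call price = 4.9138

Derivation:
Put-call parity: C - P = S_0 * exp(-qT) - K * exp(-rT).
S_0 * exp(-qT) = 25.2500 * 1.00000000 = 25.25000000
K * exp(-rT) = 22.5100 * 0.99352108 = 22.36415950
C = P + S*exp(-qT) - K*exp(-rT)
C = 2.0280 + 25.25000000 - 22.36415950 = 4.9138


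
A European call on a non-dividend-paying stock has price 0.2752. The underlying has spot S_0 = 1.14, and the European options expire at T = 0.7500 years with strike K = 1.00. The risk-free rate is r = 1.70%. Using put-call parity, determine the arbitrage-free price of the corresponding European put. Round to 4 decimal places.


Put-call parity: C - P = S_0 * exp(-qT) - K * exp(-rT).
S_0 * exp(-qT) = 1.1400 * 1.00000000 = 1.14000000
K * exp(-rT) = 1.0000 * 0.98733094 = 0.98733094
P = C - S*exp(-qT) + K*exp(-rT)
P = 0.2752 - 1.14000000 + 0.98733094 = 0.1225

Answer: Put price = 0.1225


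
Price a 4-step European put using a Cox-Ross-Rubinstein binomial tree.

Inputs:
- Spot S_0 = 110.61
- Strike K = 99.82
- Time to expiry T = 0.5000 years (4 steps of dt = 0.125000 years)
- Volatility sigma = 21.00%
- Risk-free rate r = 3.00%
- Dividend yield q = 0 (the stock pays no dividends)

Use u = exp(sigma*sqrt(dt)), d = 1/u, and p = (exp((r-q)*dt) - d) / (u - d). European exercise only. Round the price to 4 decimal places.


dt = T/N = 0.125000
u = exp(sigma*sqrt(dt)) = 1.077072; d = 1/u = 0.928443
p = (exp((r-q)*dt) - d) / (u - d) = 0.506725
Discount per step: exp(-r*dt) = 0.996257
Stock lattice S(k, i) with i counting down-moves:
  k=0: S(0,0) = 110.6100
  k=1: S(1,0) = 119.1349; S(1,1) = 102.6951
  k=2: S(2,0) = 128.3169; S(2,1) = 110.6100; S(2,2) = 95.3465
  k=3: S(3,0) = 138.2065; S(3,1) = 119.1349; S(3,2) = 102.6951; S(3,3) = 88.5238
  k=4: S(4,0) = 148.8584; S(4,1) = 128.3169; S(4,2) = 110.6100; S(4,3) = 95.3465; S(4,4) = 82.1893
Terminal payoffs V(N, i) = max(K - S_T, 0):
  V(4,0) = 0.000000; V(4,1) = 0.000000; V(4,2) = 0.000000; V(4,3) = 4.473457; V(4,4) = 17.630656
Backward induction: V(k, i) = exp(-r*dt) * [p * V(k+1, i) + (1-p) * V(k+1, i+1)].
  V(3,0) = exp(-r*dt) * [p*0.000000 + (1-p)*0.000000] = 0.000000
  V(3,1) = exp(-r*dt) * [p*0.000000 + (1-p)*0.000000] = 0.000000
  V(3,2) = exp(-r*dt) * [p*0.000000 + (1-p)*4.473457] = 2.198385
  V(3,3) = exp(-r*dt) * [p*4.473457 + (1-p)*17.630656] = 10.922539
  V(2,0) = exp(-r*dt) * [p*0.000000 + (1-p)*0.000000] = 0.000000
  V(2,1) = exp(-r*dt) * [p*0.000000 + (1-p)*2.198385] = 1.080350
  V(2,2) = exp(-r*dt) * [p*2.198385 + (1-p)*10.922539] = 6.477456
  V(1,0) = exp(-r*dt) * [p*0.000000 + (1-p)*1.080350] = 0.530915
  V(1,1) = exp(-r*dt) * [p*1.080350 + (1-p)*6.477456] = 3.728599
  V(0,0) = exp(-r*dt) * [p*0.530915 + (1-p)*3.728599] = 2.100362

Answer: Price = V(0,0) = 2.1004


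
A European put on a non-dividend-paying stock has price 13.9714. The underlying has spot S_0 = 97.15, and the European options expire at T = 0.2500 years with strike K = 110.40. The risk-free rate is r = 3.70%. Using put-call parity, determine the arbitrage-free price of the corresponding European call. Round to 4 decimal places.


Answer: Call price = 1.7379

Derivation:
Put-call parity: C - P = S_0 * exp(-qT) - K * exp(-rT).
S_0 * exp(-qT) = 97.1500 * 1.00000000 = 97.15000000
K * exp(-rT) = 110.4000 * 0.99079265 = 109.38350852
C = P + S*exp(-qT) - K*exp(-rT)
C = 13.9714 + 97.15000000 - 109.38350852 = 1.7379


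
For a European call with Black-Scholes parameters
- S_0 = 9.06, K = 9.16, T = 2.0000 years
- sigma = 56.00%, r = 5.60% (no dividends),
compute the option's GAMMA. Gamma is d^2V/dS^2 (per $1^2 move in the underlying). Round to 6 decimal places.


Answer: Gamma = 0.048480

Derivation:
d1 = 0.5235405241; d2 = -0.2684190709
phi(d1) = 0.3478493228; exp(-qT) = 1.0000000000; exp(-rT) = 0.8940442575
Gamma = exp(-qT) * phi(d1) / (S * sigma * sqrt(T)) = 1.0000000000 * 0.3478493228 / (9.0600 * 0.5600 * 1.4142135624) = 0.048480


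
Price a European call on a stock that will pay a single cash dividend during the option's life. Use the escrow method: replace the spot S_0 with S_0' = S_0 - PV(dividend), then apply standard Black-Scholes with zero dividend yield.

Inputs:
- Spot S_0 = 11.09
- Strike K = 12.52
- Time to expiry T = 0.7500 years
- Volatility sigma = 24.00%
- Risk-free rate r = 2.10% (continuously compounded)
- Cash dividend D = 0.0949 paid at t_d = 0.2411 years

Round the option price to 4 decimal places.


Answer: Price = 0.4418

Derivation:
PV(D) = D * exp(-r * t_d) = 0.0949 * 0.99494970 = 0.09442073
S_0' = S_0 - PV(D) = 11.0900 - 0.09442073 = 10.99557927
d1 = (ln(S_0'/K) + (r + sigma^2/2)*T) / (sigma*sqrt(T)) = -0.44496413
d2 = d1 - sigma*sqrt(T) = -0.65281023
exp(-rT) = 0.98437338
N(d1) = 0.32817284; N(d2) = 0.25693931
C = S_0' * N(d1) - K * exp(-rT) * N(d2) = 10.99557927 * 0.32817284 - 12.5200 * 0.98437338 * 0.25693931 = 0.4418


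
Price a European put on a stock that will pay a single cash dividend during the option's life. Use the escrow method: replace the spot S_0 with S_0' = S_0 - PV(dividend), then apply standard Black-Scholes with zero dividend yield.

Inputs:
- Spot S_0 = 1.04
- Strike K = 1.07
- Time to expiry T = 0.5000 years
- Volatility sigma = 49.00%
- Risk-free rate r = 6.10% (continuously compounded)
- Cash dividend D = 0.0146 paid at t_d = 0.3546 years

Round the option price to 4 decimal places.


Answer: Price = 0.1481

Derivation:
PV(D) = D * exp(-r * t_d) = 0.0146 * 0.97860166 = 0.01428758
S_0' = S_0 - PV(D) = 1.0400 - 0.01428758 = 1.02571242
d1 = (ln(S_0'/K) + (r + sigma^2/2)*T) / (sigma*sqrt(T)) = 0.13926760
d2 = d1 - sigma*sqrt(T) = -0.20721472
exp(-rT) = 0.96996043
N(-d1) = 0.44461934; N(-d2) = 0.58207891
P = K * exp(-rT) * N(-d2) - S_0' * N(-d1) = 1.0700 * 0.96996043 * 0.58207891 - 1.02571242 * 0.44461934 = 0.1481


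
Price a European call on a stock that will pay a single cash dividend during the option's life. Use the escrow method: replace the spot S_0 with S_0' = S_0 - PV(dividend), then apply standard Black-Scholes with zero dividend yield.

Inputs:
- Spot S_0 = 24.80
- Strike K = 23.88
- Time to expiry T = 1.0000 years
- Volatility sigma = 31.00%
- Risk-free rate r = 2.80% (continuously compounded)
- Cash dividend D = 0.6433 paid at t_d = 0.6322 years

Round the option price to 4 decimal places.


Answer: Price = 3.4164

Derivation:
PV(D) = D * exp(-r * t_d) = 0.6433 * 0.98245415 = 0.63201276
S_0' = S_0 - PV(D) = 24.8000 - 0.63201276 = 24.16798724
d1 = (ln(S_0'/K) + (r + sigma^2/2)*T) / (sigma*sqrt(T)) = 0.28399235
d2 = d1 - sigma*sqrt(T) = -0.02600765
exp(-rT) = 0.97238837
N(d1) = 0.61179188; N(d2) = 0.48962562
C = S_0' * N(d1) - K * exp(-rT) * N(d2) = 24.16798724 * 0.61179188 - 23.8800 * 0.97238837 * 0.48962562 = 3.4164


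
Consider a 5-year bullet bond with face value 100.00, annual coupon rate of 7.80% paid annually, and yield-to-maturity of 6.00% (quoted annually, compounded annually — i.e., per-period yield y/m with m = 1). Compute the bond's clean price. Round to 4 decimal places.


Coupon per period c = face * coupon_rate / m = 7.800000
Periods per year m = 1; per-period yield y/m = 0.060000
Number of cashflows N = 5
Cashflows (t years, CF_t, discount factor 1/(1+y/m)^(m*t), PV):
  t = 1.0000: CF_t = 7.800000, DF = 0.943396, PV = 7.358491
  t = 2.0000: CF_t = 7.800000, DF = 0.889996, PV = 6.941972
  t = 3.0000: CF_t = 7.800000, DF = 0.839619, PV = 6.549030
  t = 4.0000: CF_t = 7.800000, DF = 0.792094, PV = 6.178331
  t = 5.0000: CF_t = 107.800000, DF = 0.747258, PV = 80.554431
Price P = sum_t PV_t = 107.582255

Answer: Price = 107.5823


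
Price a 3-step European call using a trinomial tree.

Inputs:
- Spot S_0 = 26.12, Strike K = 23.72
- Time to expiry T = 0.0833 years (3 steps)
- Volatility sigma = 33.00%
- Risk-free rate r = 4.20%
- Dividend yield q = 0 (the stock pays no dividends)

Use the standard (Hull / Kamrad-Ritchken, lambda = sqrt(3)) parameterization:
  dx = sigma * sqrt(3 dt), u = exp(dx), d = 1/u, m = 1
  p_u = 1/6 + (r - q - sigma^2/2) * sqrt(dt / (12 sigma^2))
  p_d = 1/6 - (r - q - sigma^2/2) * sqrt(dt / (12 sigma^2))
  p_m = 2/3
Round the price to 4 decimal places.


dt = T/N = 0.027767; dx = sigma*sqrt(3*dt) = 0.095244
u = exp(dx) = 1.099927; d = 1/u = 0.909151
p_u = 0.164852, p_m = 0.666667, p_d = 0.168481
Discount per step: exp(-r*dt) = 0.998834
Stock lattice S(k, j) with j the centered position index:
  k=0: S(0,+0) = 26.1200
  k=1: S(1,-1) = 23.7470; S(1,+0) = 26.1200; S(1,+1) = 28.7301
  k=2: S(2,-2) = 21.5896; S(2,-1) = 23.7470; S(2,+0) = 26.1200; S(2,+1) = 28.7301; S(2,+2) = 31.6010
  k=3: S(3,-3) = 19.6283; S(3,-2) = 21.5896; S(3,-1) = 23.7470; S(3,+0) = 26.1200; S(3,+1) = 28.7301; S(3,+2) = 31.6010; S(3,+3) = 34.7588
Terminal payoffs V(N, j) = max(S_T - K, 0):
  V(3,-3) = 0.000000; V(3,-2) = 0.000000; V(3,-1) = 0.027032; V(3,+0) = 2.400000; V(3,+1) = 5.010091; V(3,+2) = 7.881001; V(3,+3) = 11.038791
Backward induction: V(k, j) = exp(-r*dt) * [p_u * V(k+1, j+1) + p_m * V(k+1, j) + p_d * V(k+1, j-1)]
  V(2,-2) = exp(-r*dt) * [p_u*0.027032 + p_m*0.000000 + p_d*0.000000] = 0.004451
  V(2,-1) = exp(-r*dt) * [p_u*2.400000 + p_m*0.027032 + p_d*0.000000] = 0.413184
  V(2,+0) = exp(-r*dt) * [p_u*5.010091 + p_m*2.400000 + p_d*0.027032] = 2.427645
  V(2,+1) = exp(-r*dt) * [p_u*7.881001 + p_m*5.010091 + p_d*2.400000] = 5.037736
  V(2,+2) = exp(-r*dt) * [p_u*11.038791 + p_m*7.881001 + p_d*5.010091] = 7.908645
  V(1,-1) = exp(-r*dt) * [p_u*2.427645 + p_m*0.413184 + p_d*0.004451] = 0.675619
  V(1,+0) = exp(-r*dt) * [p_u*5.037736 + p_m*2.427645 + p_d*0.413184] = 2.515588
  V(1,+1) = exp(-r*dt) * [p_u*7.908645 + p_m*5.037736 + p_d*2.427645] = 5.065348
  V(0,+0) = exp(-r*dt) * [p_u*5.065348 + p_m*2.515588 + p_d*0.675619] = 2.622860

Answer: Price = V(0,0) = 2.6229


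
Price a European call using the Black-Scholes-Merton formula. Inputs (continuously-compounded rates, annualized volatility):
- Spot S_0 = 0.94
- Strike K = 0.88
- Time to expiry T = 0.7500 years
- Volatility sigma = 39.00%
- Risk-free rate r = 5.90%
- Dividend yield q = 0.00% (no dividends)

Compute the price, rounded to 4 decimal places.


d1 = (ln(S/K) + (r - q + 0.5*sigma^2) * T) / (sigma * sqrt(T)) = 0.49517547
d2 = d1 - sigma * sqrt(T) = 0.15742556
exp(-rT) = 0.95671475; exp(-qT) = 1.00000000
C = S_0 * exp(-qT) * N(d1) - K * exp(-rT) * N(d2)
N(d1) = 0.68976187; N(d2) = 0.56254526
C = 0.9400 * 1.00000000 * 0.68976187 - 0.8800 * 0.95671475 * 0.56254526 = 0.1748

Answer: Price = 0.1748


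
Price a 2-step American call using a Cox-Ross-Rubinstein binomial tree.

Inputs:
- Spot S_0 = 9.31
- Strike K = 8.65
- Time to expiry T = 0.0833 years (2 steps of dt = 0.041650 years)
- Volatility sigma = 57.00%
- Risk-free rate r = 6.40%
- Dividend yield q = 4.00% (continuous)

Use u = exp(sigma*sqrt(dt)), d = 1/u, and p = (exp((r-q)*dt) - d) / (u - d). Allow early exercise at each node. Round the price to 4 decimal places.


dt = T/N = 0.041650
u = exp(sigma*sqrt(dt)) = 1.123364; d = 1/u = 0.890184
p = (exp((r-q)*dt) - d) / (u - d) = 0.475240
Discount per step: exp(-r*dt) = 0.997338
Stock lattice S(k, i) with i counting down-moves:
  k=0: S(0,0) = 9.3100
  k=1: S(1,0) = 10.4585; S(1,1) = 8.2876
  k=2: S(2,0) = 11.7487; S(2,1) = 9.3100; S(2,2) = 7.3775
Terminal payoffs V(N, i) = max(S_T - K, 0):
  V(2,0) = 3.098717; V(2,1) = 0.660000; V(2,2) = 0.000000
Backward induction: V(k, i) = exp(-r*dt) * [p * V(k+1, i) + (1-p) * V(k+1, i+1)]; then take max(V_cont, immediate exercise) for American.
  V(1,0) = exp(-r*dt) * [p*3.098717 + (1-p)*0.660000] = 1.814133; exercise = 1.808516; V(1,0) = max -> 1.814133
  V(1,1) = exp(-r*dt) * [p*0.660000 + (1-p)*0.000000] = 0.312823; exercise = 0.000000; V(1,1) = max -> 0.312823
  V(0,0) = exp(-r*dt) * [p*1.814133 + (1-p)*0.312823] = 1.023574; exercise = 0.660000; V(0,0) = max -> 1.023574

Answer: Price = V(0,0) = 1.0236


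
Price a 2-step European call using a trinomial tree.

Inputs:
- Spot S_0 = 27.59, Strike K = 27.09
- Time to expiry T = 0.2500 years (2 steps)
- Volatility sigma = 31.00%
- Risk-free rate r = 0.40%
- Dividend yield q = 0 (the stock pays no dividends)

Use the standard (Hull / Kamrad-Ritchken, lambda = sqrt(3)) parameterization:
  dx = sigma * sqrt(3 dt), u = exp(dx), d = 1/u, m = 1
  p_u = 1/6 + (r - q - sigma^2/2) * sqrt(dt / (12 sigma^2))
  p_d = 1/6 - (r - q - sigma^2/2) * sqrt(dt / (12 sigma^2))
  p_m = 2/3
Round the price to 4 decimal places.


Answer: Price = V(0,0) = 1.8262

Derivation:
dt = T/N = 0.125000; dx = sigma*sqrt(3*dt) = 0.189835
u = exp(dx) = 1.209051; d = 1/u = 0.827095
p_u = 0.152164, p_m = 0.666667, p_d = 0.181169
Discount per step: exp(-r*dt) = 0.999500
Stock lattice S(k, j) with j the centered position index:
  k=0: S(0,+0) = 27.5900
  k=1: S(1,-1) = 22.8196; S(1,+0) = 27.5900; S(1,+1) = 33.3577
  k=2: S(2,-2) = 18.8739; S(2,-1) = 22.8196; S(2,+0) = 27.5900; S(2,+1) = 33.3577; S(2,+2) = 40.3312
Terminal payoffs V(N, j) = max(S_T - K, 0):
  V(2,-2) = 0.000000; V(2,-1) = 0.000000; V(2,+0) = 0.500000; V(2,+1) = 6.267707; V(2,+2) = 13.241157
Backward induction: V(k, j) = exp(-r*dt) * [p_u * V(k+1, j+1) + p_m * V(k+1, j) + p_d * V(k+1, j-1)]
  V(1,-1) = exp(-r*dt) * [p_u*0.500000 + p_m*0.000000 + p_d*0.000000] = 0.076044
  V(1,+0) = exp(-r*dt) * [p_u*6.267707 + p_m*0.500000 + p_d*0.000000] = 1.286409
  V(1,+1) = exp(-r*dt) * [p_u*13.241157 + p_m*6.267707 + p_d*0.500000] = 6.280742
  V(0,+0) = exp(-r*dt) * [p_u*6.280742 + p_m*1.286409 + p_d*0.076044] = 1.826172


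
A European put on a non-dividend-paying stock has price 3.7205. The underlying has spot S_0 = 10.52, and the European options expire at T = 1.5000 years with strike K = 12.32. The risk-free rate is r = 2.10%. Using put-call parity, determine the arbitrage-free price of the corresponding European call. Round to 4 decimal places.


Answer: Call price = 2.3025

Derivation:
Put-call parity: C - P = S_0 * exp(-qT) - K * exp(-rT).
S_0 * exp(-qT) = 10.5200 * 1.00000000 = 10.52000000
K * exp(-rT) = 12.3200 * 0.96899096 = 11.93796858
C = P + S*exp(-qT) - K*exp(-rT)
C = 3.7205 + 10.52000000 - 11.93796858 = 2.3025


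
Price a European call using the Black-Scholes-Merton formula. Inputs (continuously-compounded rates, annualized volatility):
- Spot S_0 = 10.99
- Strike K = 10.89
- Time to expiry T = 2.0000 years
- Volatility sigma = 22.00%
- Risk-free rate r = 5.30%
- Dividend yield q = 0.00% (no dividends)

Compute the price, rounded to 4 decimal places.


Answer: Price = 1.9685

Derivation:
d1 = (ln(S/K) + (r - q + 0.5*sigma^2) * T) / (sigma * sqrt(T)) = 0.52564014
d2 = d1 - sigma * sqrt(T) = 0.21451316
exp(-rT) = 0.89942465; exp(-qT) = 1.00000000
C = S_0 * exp(-qT) * N(d1) - K * exp(-rT) * N(d2)
N(d1) = 0.70043087; N(d2) = 0.58492655
C = 10.9900 * 1.00000000 * 0.70043087 - 10.8900 * 0.89942465 * 0.58492655 = 1.9685


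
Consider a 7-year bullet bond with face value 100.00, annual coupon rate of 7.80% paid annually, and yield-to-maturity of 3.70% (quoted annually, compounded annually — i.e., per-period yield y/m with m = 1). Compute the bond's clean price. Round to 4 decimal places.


Coupon per period c = face * coupon_rate / m = 7.800000
Periods per year m = 1; per-period yield y/m = 0.037000
Number of cashflows N = 7
Cashflows (t years, CF_t, discount factor 1/(1+y/m)^(m*t), PV):
  t = 1.0000: CF_t = 7.800000, DF = 0.964320, PV = 7.521697
  t = 2.0000: CF_t = 7.800000, DF = 0.929913, PV = 7.253324
  t = 3.0000: CF_t = 7.800000, DF = 0.896734, PV = 6.994527
  t = 4.0000: CF_t = 7.800000, DF = 0.864739, PV = 6.744963
  t = 5.0000: CF_t = 7.800000, DF = 0.833885, PV = 6.504304
  t = 6.0000: CF_t = 7.800000, DF = 0.804132, PV = 6.272231
  t = 7.0000: CF_t = 107.800000, DF = 0.775441, PV = 83.592529
Price P = sum_t PV_t = 124.883576

Answer: Price = 124.8836


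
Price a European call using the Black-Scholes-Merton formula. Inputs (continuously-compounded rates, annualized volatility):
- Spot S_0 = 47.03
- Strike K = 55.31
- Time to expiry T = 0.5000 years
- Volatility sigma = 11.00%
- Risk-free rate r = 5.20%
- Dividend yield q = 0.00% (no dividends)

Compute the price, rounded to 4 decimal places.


d1 = (ln(S/K) + (r - q + 0.5*sigma^2) * T) / (sigma * sqrt(T)) = -1.71175160
d2 = d1 - sigma * sqrt(T) = -1.78953335
exp(-rT) = 0.97433509; exp(-qT) = 1.00000000
C = S_0 * exp(-qT) * N(d1) - K * exp(-rT) * N(d2)
N(d1) = 0.04347123; N(d2) = 0.03676448
C = 47.0300 * 1.00000000 * 0.04347123 - 55.3100 * 0.97433509 * 0.03676448 = 0.0632

Answer: Price = 0.0632


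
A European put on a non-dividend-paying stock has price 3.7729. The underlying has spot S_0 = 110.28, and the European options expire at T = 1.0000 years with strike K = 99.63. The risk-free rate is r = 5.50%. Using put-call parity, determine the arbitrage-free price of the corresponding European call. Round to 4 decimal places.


Answer: Call price = 19.7546

Derivation:
Put-call parity: C - P = S_0 * exp(-qT) - K * exp(-rT).
S_0 * exp(-qT) = 110.2800 * 1.00000000 = 110.28000000
K * exp(-rT) = 99.6300 * 0.94648515 = 94.29831529
C = P + S*exp(-qT) - K*exp(-rT)
C = 3.7729 + 110.28000000 - 94.29831529 = 19.7546


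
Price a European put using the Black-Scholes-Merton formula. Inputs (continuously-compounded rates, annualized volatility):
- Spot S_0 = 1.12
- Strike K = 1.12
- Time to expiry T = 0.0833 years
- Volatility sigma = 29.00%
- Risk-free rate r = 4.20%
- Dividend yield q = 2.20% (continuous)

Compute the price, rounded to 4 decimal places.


d1 = (ln(S/K) + (r - q + 0.5*sigma^2) * T) / (sigma * sqrt(T)) = 0.06175417
d2 = d1 - sigma * sqrt(T) = -0.02194487
exp(-rT) = 0.99650751; exp(-qT) = 0.99816908
P = K * exp(-rT) * N(-d2) - S_0 * exp(-qT) * N(-d1)
N(-d1) = 0.47537930; N(-d2) = 0.50875404
P = 1.1200 * 0.99650751 * 0.50875404 - 1.1200 * 0.99816908 * 0.47537930 = 0.0364

Answer: Price = 0.0364


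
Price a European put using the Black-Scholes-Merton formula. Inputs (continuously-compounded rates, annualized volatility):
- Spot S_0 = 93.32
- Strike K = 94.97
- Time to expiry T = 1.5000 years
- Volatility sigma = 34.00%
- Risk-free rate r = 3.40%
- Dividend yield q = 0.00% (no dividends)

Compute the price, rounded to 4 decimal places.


Answer: Price = 13.6503

Derivation:
d1 = (ln(S/K) + (r - q + 0.5*sigma^2) * T) / (sigma * sqrt(T)) = 0.28859166
d2 = d1 - sigma * sqrt(T) = -0.12782159
exp(-rT) = 0.95027867; exp(-qT) = 1.00000000
P = K * exp(-rT) * N(-d2) - S_0 * exp(-qT) * N(-d1)
N(-d1) = 0.38644694; N(-d2) = 0.55085492
P = 94.9700 * 0.95027867 * 0.55085492 - 93.3200 * 1.00000000 * 0.38644694 = 13.6503


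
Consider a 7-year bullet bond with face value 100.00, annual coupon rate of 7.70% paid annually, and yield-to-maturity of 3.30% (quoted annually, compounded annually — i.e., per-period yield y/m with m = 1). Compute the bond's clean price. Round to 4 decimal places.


Coupon per period c = face * coupon_rate / m = 7.700000
Periods per year m = 1; per-period yield y/m = 0.033000
Number of cashflows N = 7
Cashflows (t years, CF_t, discount factor 1/(1+y/m)^(m*t), PV):
  t = 1.0000: CF_t = 7.700000, DF = 0.968054, PV = 7.454017
  t = 2.0000: CF_t = 7.700000, DF = 0.937129, PV = 7.215893
  t = 3.0000: CF_t = 7.700000, DF = 0.907192, PV = 6.985376
  t = 4.0000: CF_t = 7.700000, DF = 0.878211, PV = 6.762222
  t = 5.0000: CF_t = 7.700000, DF = 0.850156, PV = 6.546198
  t = 6.0000: CF_t = 7.700000, DF = 0.822997, PV = 6.337074
  t = 7.0000: CF_t = 107.700000, DF = 0.796705, PV = 85.805169
Price P = sum_t PV_t = 127.105949

Answer: Price = 127.1059


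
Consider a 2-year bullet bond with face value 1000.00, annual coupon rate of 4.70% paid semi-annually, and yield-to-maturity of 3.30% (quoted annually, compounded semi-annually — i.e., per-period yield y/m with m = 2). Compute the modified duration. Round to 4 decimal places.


Coupon per period c = face * coupon_rate / m = 23.500000
Periods per year m = 2; per-period yield y/m = 0.016500
Number of cashflows N = 4
Cashflows (t years, CF_t, discount factor 1/(1+y/m)^(m*t), PV):
  t = 0.5000: CF_t = 23.500000, DF = 0.983768, PV = 23.118544
  t = 1.0000: CF_t = 23.500000, DF = 0.967799, PV = 22.743280
  t = 1.5000: CF_t = 23.500000, DF = 0.952090, PV = 22.374107
  t = 2.0000: CF_t = 1023.500000, DF = 0.936635, PV = 958.646112
Price P = sum_t PV_t = 1026.882043
First compute Macaulay numerator sum_t t * PV_t:
  t * PV_t at t = 0.5000: 11.559272
  t * PV_t at t = 1.0000: 22.743280
  t * PV_t at t = 1.5000: 33.561161
  t * PV_t at t = 2.0000: 1917.292223
Macaulay duration D = 1985.155936 / 1026.882043 = 1.933188
Modified duration = D / (1 + y/m) = 1.933188 / (1 + 0.016500) = 1.901808

Answer: Modified duration = 1.9018


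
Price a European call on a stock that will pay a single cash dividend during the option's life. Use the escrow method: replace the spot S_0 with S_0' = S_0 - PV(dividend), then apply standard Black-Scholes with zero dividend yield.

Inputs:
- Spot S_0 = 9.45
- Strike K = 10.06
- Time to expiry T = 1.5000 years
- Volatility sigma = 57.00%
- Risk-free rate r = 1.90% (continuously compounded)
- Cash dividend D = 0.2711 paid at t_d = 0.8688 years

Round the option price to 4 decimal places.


Answer: Price = 2.3007

Derivation:
PV(D) = D * exp(-r * t_d) = 0.2711 * 0.98362830 = 0.26666163
S_0' = S_0 - PV(D) = 9.4500 - 0.26666163 = 9.18333837
d1 = (ln(S_0'/K) + (r + sigma^2/2)*T) / (sigma*sqrt(T)) = 0.25927151
d2 = d1 - sigma*sqrt(T) = -0.43883306
exp(-rT) = 0.97190229
N(d1) = 0.60228712; N(d2) = 0.33039125
C = S_0' * N(d1) - K * exp(-rT) * N(d2) = 9.18333837 * 0.60228712 - 10.0600 * 0.97190229 * 0.33039125 = 2.3007


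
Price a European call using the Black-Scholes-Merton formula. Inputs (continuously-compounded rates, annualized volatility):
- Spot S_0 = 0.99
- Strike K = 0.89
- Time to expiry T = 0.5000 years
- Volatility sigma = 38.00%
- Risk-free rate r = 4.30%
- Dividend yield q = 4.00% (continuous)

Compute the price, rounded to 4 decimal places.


d1 = (ln(S/K) + (r - q + 0.5*sigma^2) * T) / (sigma * sqrt(T)) = 0.53622319
d2 = d1 - sigma * sqrt(T) = 0.26752261
exp(-rT) = 0.97872948; exp(-qT) = 0.98019867
C = S_0 * exp(-qT) * N(d1) - K * exp(-rT) * N(d2)
N(d1) = 0.70409785; N(d2) = 0.60546660
C = 0.9900 * 0.98019867 * 0.70409785 - 0.8900 * 0.97872948 * 0.60546660 = 0.1559

Answer: Price = 0.1559


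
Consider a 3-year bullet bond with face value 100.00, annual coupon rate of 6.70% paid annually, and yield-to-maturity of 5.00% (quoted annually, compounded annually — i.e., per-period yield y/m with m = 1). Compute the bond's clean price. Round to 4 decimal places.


Coupon per period c = face * coupon_rate / m = 6.700000
Periods per year m = 1; per-period yield y/m = 0.050000
Number of cashflows N = 3
Cashflows (t years, CF_t, discount factor 1/(1+y/m)^(m*t), PV):
  t = 1.0000: CF_t = 6.700000, DF = 0.952381, PV = 6.380952
  t = 2.0000: CF_t = 6.700000, DF = 0.907029, PV = 6.077098
  t = 3.0000: CF_t = 106.700000, DF = 0.863838, PV = 92.171472
Price P = sum_t PV_t = 104.629522

Answer: Price = 104.6295


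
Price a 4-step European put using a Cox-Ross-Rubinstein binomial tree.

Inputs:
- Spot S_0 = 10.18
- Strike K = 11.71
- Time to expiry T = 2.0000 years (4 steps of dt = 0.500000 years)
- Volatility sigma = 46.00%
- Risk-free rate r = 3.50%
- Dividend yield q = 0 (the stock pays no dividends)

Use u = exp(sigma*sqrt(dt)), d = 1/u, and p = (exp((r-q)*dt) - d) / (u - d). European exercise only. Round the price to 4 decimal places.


dt = T/N = 0.500000
u = exp(sigma*sqrt(dt)) = 1.384403; d = 1/u = 0.722333
p = (exp((r-q)*dt) - d) / (u - d) = 0.446057
Discount per step: exp(-r*dt) = 0.982652
Stock lattice S(k, i) with i counting down-moves:
  k=0: S(0,0) = 10.1800
  k=1: S(1,0) = 14.0932; S(1,1) = 7.3533
  k=2: S(2,0) = 19.5107; S(2,1) = 10.1800; S(2,2) = 5.3116
  k=3: S(3,0) = 27.0107; S(3,1) = 14.0932; S(3,2) = 7.3533; S(3,3) = 3.8367
  k=4: S(4,0) = 37.3937; S(4,1) = 19.5107; S(4,2) = 10.1800; S(4,3) = 5.3116; S(4,4) = 2.7714
Terminal payoffs V(N, i) = max(K - S_T, 0):
  V(4,0) = 0.000000; V(4,1) = 0.000000; V(4,2) = 1.530000; V(4,3) = 6.398434; V(4,4) = 8.938611
Backward induction: V(k, i) = exp(-r*dt) * [p * V(k+1, i) + (1-p) * V(k+1, i+1)].
  V(3,0) = exp(-r*dt) * [p*0.000000 + (1-p)*0.000000] = 0.000000
  V(3,1) = exp(-r*dt) * [p*0.000000 + (1-p)*1.530000] = 0.832830
  V(3,2) = exp(-r*dt) * [p*1.530000 + (1-p)*6.398434] = 4.153508
  V(3,3) = exp(-r*dt) * [p*6.398434 + (1-p)*8.938611] = 7.670138
  V(2,0) = exp(-r*dt) * [p*0.000000 + (1-p)*0.832830] = 0.453337
  V(2,1) = exp(-r*dt) * [p*0.832830 + (1-p)*4.153508] = 2.625938
  V(2,2) = exp(-r*dt) * [p*4.153508 + (1-p)*7.670138] = 5.995673
  V(1,0) = exp(-r*dt) * [p*0.453337 + (1-p)*2.625938] = 1.628092
  V(1,1) = exp(-r*dt) * [p*2.625938 + (1-p)*5.995673] = 4.414643
  V(0,0) = exp(-r*dt) * [p*1.628092 + (1-p)*4.414643] = 3.116660

Answer: Price = V(0,0) = 3.1167


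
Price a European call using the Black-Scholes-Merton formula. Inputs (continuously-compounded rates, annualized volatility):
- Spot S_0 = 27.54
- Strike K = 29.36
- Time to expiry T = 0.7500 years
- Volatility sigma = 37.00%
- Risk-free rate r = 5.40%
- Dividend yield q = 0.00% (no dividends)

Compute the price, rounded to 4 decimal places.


d1 = (ln(S/K) + (r - q + 0.5*sigma^2) * T) / (sigma * sqrt(T)) = 0.08689524
d2 = d1 - sigma * sqrt(T) = -0.23353416
exp(-rT) = 0.96030916; exp(-qT) = 1.00000000
C = S_0 * exp(-qT) * N(d1) - K * exp(-rT) * N(d2)
N(d1) = 0.53462261; N(d2) = 0.40767332
C = 27.5400 * 1.00000000 * 0.53462261 - 29.3600 * 0.96030916 * 0.40767332 = 3.2293

Answer: Price = 3.2293


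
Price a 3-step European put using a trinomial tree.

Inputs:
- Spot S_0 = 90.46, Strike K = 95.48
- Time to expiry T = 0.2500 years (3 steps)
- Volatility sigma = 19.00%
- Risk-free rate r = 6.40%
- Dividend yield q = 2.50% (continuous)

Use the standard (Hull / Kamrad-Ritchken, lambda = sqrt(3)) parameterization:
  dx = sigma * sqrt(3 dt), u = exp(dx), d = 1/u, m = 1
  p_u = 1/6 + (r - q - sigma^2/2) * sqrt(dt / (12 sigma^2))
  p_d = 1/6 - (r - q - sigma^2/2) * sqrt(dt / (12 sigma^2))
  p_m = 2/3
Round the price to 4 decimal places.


dt = T/N = 0.083333; dx = sigma*sqrt(3*dt) = 0.095000
u = exp(dx) = 1.099659; d = 1/u = 0.909373
p_u = 0.175855, p_m = 0.666667, p_d = 0.157478
Discount per step: exp(-r*dt) = 0.994681
Stock lattice S(k, j) with j the centered position index:
  k=0: S(0,+0) = 90.4600
  k=1: S(1,-1) = 82.2619; S(1,+0) = 90.4600; S(1,+1) = 99.4751
  k=2: S(2,-2) = 74.8067; S(2,-1) = 82.2619; S(2,+0) = 90.4600; S(2,+1) = 99.4751; S(2,+2) = 109.3887
  k=3: S(3,-3) = 68.0272; S(3,-2) = 74.8067; S(3,-1) = 82.2619; S(3,+0) = 90.4600; S(3,+1) = 99.4751; S(3,+2) = 109.3887; S(3,+3) = 120.2903
Terminal payoffs V(N, j) = max(K - S_T, 0):
  V(3,-3) = 27.452791; V(3,-2) = 20.673277; V(3,-1) = 13.218124; V(3,+0) = 5.020000; V(3,+1) = 0.000000; V(3,+2) = 0.000000; V(3,+3) = 0.000000
Backward induction: V(k, j) = exp(-r*dt) * [p_u * V(k+1, j+1) + p_m * V(k+1, j) + p_d * V(k+1, j-1)]
  V(2,-2) = exp(-r*dt) * [p_u*13.218124 + p_m*20.673277 + p_d*27.452791] = 20.321204
  V(2,-1) = exp(-r*dt) * [p_u*5.020000 + p_m*13.218124 + p_d*20.673277] = 12.881579
  V(2,+0) = exp(-r*dt) * [p_u*0.000000 + p_m*5.020000 + p_d*13.218124] = 5.399358
  V(2,+1) = exp(-r*dt) * [p_u*0.000000 + p_m*0.000000 + p_d*5.020000] = 0.786335
  V(2,+2) = exp(-r*dt) * [p_u*0.000000 + p_m*0.000000 + p_d*0.000000] = 0.000000
  V(1,-1) = exp(-r*dt) * [p_u*5.399358 + p_m*12.881579 + p_d*20.321204] = 12.669617
  V(1,+0) = exp(-r*dt) * [p_u*0.786335 + p_m*5.399358 + p_d*12.881579] = 5.735747
  V(1,+1) = exp(-r*dt) * [p_u*0.000000 + p_m*0.786335 + p_d*5.399358] = 1.367193
  V(0,+0) = exp(-r*dt) * [p_u*1.367193 + p_m*5.735747 + p_d*12.669617] = 6.027215

Answer: Price = V(0,0) = 6.0272


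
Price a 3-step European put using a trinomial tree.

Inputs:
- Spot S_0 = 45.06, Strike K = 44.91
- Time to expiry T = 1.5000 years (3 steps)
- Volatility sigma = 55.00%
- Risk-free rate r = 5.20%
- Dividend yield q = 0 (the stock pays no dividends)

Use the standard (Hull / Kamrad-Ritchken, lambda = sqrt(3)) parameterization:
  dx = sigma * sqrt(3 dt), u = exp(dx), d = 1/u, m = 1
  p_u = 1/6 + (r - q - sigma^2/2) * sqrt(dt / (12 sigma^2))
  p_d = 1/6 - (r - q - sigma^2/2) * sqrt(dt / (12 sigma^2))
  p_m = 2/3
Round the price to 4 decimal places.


Answer: Price = V(0,0) = 8.6793

Derivation:
dt = T/N = 0.500000; dx = sigma*sqrt(3*dt) = 0.673610
u = exp(dx) = 1.961304; d = 1/u = 0.509865
p_u = 0.129832, p_m = 0.666667, p_d = 0.203502
Discount per step: exp(-r*dt) = 0.974335
Stock lattice S(k, j) with j the centered position index:
  k=0: S(0,+0) = 45.0600
  k=1: S(1,-1) = 22.9745; S(1,+0) = 45.0600; S(1,+1) = 88.3764
  k=2: S(2,-2) = 11.7139; S(2,-1) = 22.9745; S(2,+0) = 45.0600; S(2,+1) = 88.3764; S(2,+2) = 173.3329
  k=3: S(3,-3) = 5.9725; S(3,-2) = 11.7139; S(3,-1) = 22.9745; S(3,+0) = 45.0600; S(3,+1) = 88.3764; S(3,+2) = 173.3329; S(3,+3) = 339.9586
Terminal payoffs V(N, j) = max(K - S_T, 0):
  V(3,-3) = 38.937498; V(3,-2) = 33.196107; V(3,-1) = 21.935492; V(3,+0) = 0.000000; V(3,+1) = 0.000000; V(3,+2) = 0.000000; V(3,+3) = 0.000000
Backward induction: V(k, j) = exp(-r*dt) * [p_u * V(k+1, j+1) + p_m * V(k+1, j) + p_d * V(k+1, j-1)]
  V(2,-2) = exp(-r*dt) * [p_u*21.935492 + p_m*33.196107 + p_d*38.937498] = 32.058068
  V(2,-1) = exp(-r*dt) * [p_u*0.000000 + p_m*21.935492 + p_d*33.196107] = 20.830435
  V(2,+0) = exp(-r*dt) * [p_u*0.000000 + p_m*0.000000 + p_d*21.935492] = 4.349346
  V(2,+1) = exp(-r*dt) * [p_u*0.000000 + p_m*0.000000 + p_d*0.000000] = 0.000000
  V(2,+2) = exp(-r*dt) * [p_u*0.000000 + p_m*0.000000 + p_d*0.000000] = 0.000000
  V(1,-1) = exp(-r*dt) * [p_u*4.349346 + p_m*20.830435 + p_d*32.058068] = 20.437179
  V(1,+0) = exp(-r*dt) * [p_u*0.000000 + p_m*4.349346 + p_d*20.830435] = 6.955384
  V(1,+1) = exp(-r*dt) * [p_u*0.000000 + p_m*0.000000 + p_d*4.349346] = 0.862384
  V(0,+0) = exp(-r*dt) * [p_u*0.862384 + p_m*6.955384 + p_d*20.437179] = 8.679269


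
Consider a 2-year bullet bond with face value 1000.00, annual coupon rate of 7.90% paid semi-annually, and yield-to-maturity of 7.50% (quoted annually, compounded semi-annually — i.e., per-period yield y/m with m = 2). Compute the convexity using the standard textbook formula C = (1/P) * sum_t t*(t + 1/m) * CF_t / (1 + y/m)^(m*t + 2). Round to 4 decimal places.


Answer: Convexity = 4.3034

Derivation:
Coupon per period c = face * coupon_rate / m = 39.500000
Periods per year m = 2; per-period yield y/m = 0.037500
Number of cashflows N = 4
Cashflows (t years, CF_t, discount factor 1/(1+y/m)^(m*t), PV):
  t = 0.5000: CF_t = 39.500000, DF = 0.963855, PV = 38.072289
  t = 1.0000: CF_t = 39.500000, DF = 0.929017, PV = 36.696182
  t = 1.5000: CF_t = 39.500000, DF = 0.895438, PV = 35.369814
  t = 2.0000: CF_t = 1039.500000, DF = 0.863073, PV = 897.164482
Price P = sum_t PV_t = 1007.302768
Convexity numerator sum_t t*(t + 1/m) * CF_t / (1+y/m)^(m*t + 2):
  t = 0.5000: term = 17.684907
  t = 1.0000: term = 51.137081
  t = 1.5000: term = 98.577505
  t = 2.0000: term = 4167.406509
Convexity = (1/P) * sum = 4334.806002 / 1007.302768 = 4.303379


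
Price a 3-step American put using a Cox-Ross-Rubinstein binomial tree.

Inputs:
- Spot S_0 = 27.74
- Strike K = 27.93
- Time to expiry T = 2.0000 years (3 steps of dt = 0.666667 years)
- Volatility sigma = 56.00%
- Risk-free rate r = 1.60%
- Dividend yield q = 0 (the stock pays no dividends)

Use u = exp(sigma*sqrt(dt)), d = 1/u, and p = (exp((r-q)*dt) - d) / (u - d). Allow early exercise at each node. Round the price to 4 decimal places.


Answer: Price = V(0,0) = 8.8405

Derivation:
dt = T/N = 0.666667
u = exp(sigma*sqrt(dt)) = 1.579705; d = 1/u = 0.633030
p = (exp((r-q)*dt) - d) / (u - d) = 0.398969
Discount per step: exp(-r*dt) = 0.989390
Stock lattice S(k, i) with i counting down-moves:
  k=0: S(0,0) = 27.7400
  k=1: S(1,0) = 43.8210; S(1,1) = 17.5602
  k=2: S(2,0) = 69.2243; S(2,1) = 27.7400; S(2,2) = 11.1162
  k=3: S(3,0) = 109.3539; S(3,1) = 43.8210; S(3,2) = 17.5602; S(3,3) = 7.0369
Terminal payoffs V(N, i) = max(K - S_T, 0):
  V(3,0) = 0.000000; V(3,1) = 0.000000; V(3,2) = 10.369759; V(3,3) = 20.893146
Backward induction: V(k, i) = exp(-r*dt) * [p * V(k+1, i) + (1-p) * V(k+1, i+1)]; then take max(V_cont, immediate exercise) for American.
  V(2,0) = exp(-r*dt) * [p*0.000000 + (1-p)*0.000000] = 0.000000; exercise = 0.000000; V(2,0) = max -> 0.000000
  V(2,1) = exp(-r*dt) * [p*0.000000 + (1-p)*10.369759] = 6.166419; exercise = 0.190000; V(2,1) = max -> 6.166419
  V(2,2) = exp(-r*dt) * [p*10.369759 + (1-p)*20.893146] = 16.517511; exercise = 16.813847; V(2,2) = max -> 16.813847
  V(1,0) = exp(-r*dt) * [p*0.000000 + (1-p)*6.166419] = 3.666886; exercise = 0.000000; V(1,0) = max -> 3.666886
  V(1,1) = exp(-r*dt) * [p*6.166419 + (1-p)*16.813847] = 12.432530; exercise = 10.369759; V(1,1) = max -> 12.432530
  V(0,0) = exp(-r*dt) * [p*3.666886 + (1-p)*12.432530] = 8.840506; exercise = 0.190000; V(0,0) = max -> 8.840506
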